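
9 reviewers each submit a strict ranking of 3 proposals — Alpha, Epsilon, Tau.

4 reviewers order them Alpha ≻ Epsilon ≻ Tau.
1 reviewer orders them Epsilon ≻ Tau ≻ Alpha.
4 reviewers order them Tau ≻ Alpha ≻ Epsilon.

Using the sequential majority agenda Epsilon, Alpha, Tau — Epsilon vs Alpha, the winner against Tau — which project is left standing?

Tau

Round 1: Epsilon vs Alpha — 1–8, Alpha advances.
Round 2: Alpha vs Tau — 4–5, Tau advances.
The agenda winner is Tau.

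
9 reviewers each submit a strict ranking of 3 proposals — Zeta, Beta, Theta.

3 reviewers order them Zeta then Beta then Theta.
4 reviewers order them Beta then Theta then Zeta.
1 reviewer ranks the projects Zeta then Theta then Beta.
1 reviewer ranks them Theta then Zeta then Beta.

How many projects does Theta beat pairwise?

Theta against each rival (9 reviewers):
Theta–Zeta: Theta 5–4.
Theta vs Beta: 1+1 = 2 for Theta, 7 for Beta — Beta by 7–2.
Theta beats Zeta; loses to Beta — 1 pairwise win.

1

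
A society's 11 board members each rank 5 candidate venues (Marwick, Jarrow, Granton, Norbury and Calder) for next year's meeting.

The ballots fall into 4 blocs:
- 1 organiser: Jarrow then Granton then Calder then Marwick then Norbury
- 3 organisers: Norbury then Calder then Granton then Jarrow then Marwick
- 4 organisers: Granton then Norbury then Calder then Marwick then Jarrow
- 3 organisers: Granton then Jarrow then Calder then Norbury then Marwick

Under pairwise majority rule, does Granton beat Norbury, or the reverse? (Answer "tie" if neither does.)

Ballots ranking Granton above Norbury: 1 + 4 + 3 = 8.
Ballots ranking Norbury above Granton: 11 − 8 = 3.
Granton wins the head-to-head 8–3.

Granton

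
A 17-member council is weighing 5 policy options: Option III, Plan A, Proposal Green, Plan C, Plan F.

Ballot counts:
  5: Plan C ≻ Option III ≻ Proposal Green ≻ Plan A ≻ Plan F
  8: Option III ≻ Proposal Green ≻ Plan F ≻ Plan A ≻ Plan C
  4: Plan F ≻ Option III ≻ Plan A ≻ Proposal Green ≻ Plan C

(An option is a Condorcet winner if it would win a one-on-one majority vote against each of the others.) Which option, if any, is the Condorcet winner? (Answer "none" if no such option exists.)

Pairwise majorities:
Option III vs Plan A: 17 to 0, Option III.
Option III vs Proposal Green: Option III is ranked higher on 5+8+4 = 17 ballots, Proposal Green on 0. Option III wins 17–0.
Option III vs Plan C: 12 to 5, Option III.
Option III vs Plan F: 13 to 4, Option III.
Plan A vs Proposal Green: Plan A preferred on 4 ballots; Proposal Green wins 13–4.
Plan A vs Plan C: 8+4 = 12 for Plan A, 5 for Plan C — Plan A by 12–5.
Plan A vs Plan F: Plan A is ranked higher on 5 ballots, Plan F on 12. Plan F wins 12–5.
Proposal Green vs Plan C: 8+4 = 12 for Proposal Green, 5 for Plan C — Proposal Green by 12–5.
Proposal Green vs Plan F: 13 to 4, Proposal Green.
Plan C vs Plan F: 5 for Plan C, 12 for Plan F — Plan F by 12–5.
Only Option III has no losses; Option III is the Condorcet winner.

Option III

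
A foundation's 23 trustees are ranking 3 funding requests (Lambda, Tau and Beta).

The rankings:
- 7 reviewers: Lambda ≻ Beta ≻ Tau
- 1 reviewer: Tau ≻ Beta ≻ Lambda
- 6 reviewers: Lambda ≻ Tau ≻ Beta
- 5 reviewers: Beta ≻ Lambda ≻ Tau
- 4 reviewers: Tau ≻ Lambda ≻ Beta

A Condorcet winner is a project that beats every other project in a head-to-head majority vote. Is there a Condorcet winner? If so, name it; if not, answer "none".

Pairwise majorities:
Lambda vs Tau: 7+6+5 = 18 for Lambda, 5 for Tau — Lambda by 18–5.
Lambda vs Beta: Lambda preferred on 7+6+4 = 17 ballots; Lambda wins 17–6.
Tau vs Beta: Tau is ranked higher on 1+6+4 = 11 ballots, Beta on 12. Beta wins 12–11.
Only Lambda has no losses; Lambda is the Condorcet winner.

Lambda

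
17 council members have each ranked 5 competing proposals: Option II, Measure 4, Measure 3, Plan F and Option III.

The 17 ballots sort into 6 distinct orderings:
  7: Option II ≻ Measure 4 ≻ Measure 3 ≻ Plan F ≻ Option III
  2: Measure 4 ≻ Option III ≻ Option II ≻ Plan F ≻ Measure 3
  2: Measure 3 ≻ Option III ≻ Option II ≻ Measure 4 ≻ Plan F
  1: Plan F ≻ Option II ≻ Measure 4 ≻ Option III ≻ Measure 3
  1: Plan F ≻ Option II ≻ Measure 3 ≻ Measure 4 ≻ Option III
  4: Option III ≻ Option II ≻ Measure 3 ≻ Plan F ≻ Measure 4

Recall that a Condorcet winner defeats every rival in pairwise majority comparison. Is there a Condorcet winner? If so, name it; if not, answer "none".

Head-to-head results (17 council members):
Option II vs Measure 4: 7+2+1+1+4 = 15 for Option II, 2 for Measure 4 — Option II by 15–2.
Option II vs Measure 3: 7+2+1+1+4 = 15 for Option II, 2 for Measure 3 — Option II by 15–2.
Option II vs Plan F: Option II is ranked higher on 7+2+2+4 = 15 ballots, Plan F on 2. Option II wins 15–2.
Option II vs Option III: 7+1+1 = 9 for Option II, 8 for Option III — Option II by 9–8.
Measure 4 vs Measure 3: 7+2+1 = 10 for Measure 4, 7 for Measure 3 — Measure 4 by 10–7.
Measure 4 vs Plan F: 11 to 6, Measure 4.
Measure 4 vs Option III: 11 to 6, Measure 4.
Measure 3 vs Plan F: 7+2+4 = 13 for Measure 3, 4 for Plan F — Measure 3 by 13–4.
Measure 3 vs Option III: Measure 3 preferred on 7+2+1 = 10 ballots; Measure 3 wins 10–7.
Plan F vs Option III: 7+1+1 = 9 for Plan F, 8 for Option III — Plan F by 9–8.
Only Option II has no losses; Option II is the Condorcet winner.

Option II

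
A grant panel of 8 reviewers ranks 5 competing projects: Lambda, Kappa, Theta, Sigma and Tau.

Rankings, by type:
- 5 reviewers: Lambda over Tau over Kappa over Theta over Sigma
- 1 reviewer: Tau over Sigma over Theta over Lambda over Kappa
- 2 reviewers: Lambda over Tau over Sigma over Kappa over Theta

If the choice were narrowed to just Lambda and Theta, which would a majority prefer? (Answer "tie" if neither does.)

Lambda

Ballots ranking Lambda above Theta: 5 + 2 = 7.
Ballots ranking Theta above Lambda: 8 − 7 = 1.
Lambda wins the head-to-head 7–1.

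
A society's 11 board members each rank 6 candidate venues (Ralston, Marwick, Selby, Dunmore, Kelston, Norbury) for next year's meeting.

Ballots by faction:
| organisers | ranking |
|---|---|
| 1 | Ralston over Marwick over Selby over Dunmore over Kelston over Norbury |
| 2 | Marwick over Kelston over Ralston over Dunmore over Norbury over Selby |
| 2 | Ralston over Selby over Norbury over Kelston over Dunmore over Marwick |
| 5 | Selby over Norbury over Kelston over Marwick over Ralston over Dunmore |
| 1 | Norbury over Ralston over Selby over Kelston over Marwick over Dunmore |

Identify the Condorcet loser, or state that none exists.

Dunmore

Pairwise majorities:
Ralston–Marwick: Marwick 7–4.
Ralston vs Selby: 6 to 5, Ralston.
Ralston vs Dunmore: 11 to 0, Ralston.
Ralston vs Kelston: Kelston wins 7–4.
Ralston vs Norbury: Norbury, 6–5.
Marwick vs Selby: 1+2 = 3 for Marwick, 8 for Selby — Selby by 8–3.
Marwick vs Dunmore: Marwick, 9–2.
Marwick vs Kelston: Kelston, 8–3.
Marwick vs Norbury: Norbury, 8–3.
Selby vs Dunmore: Selby, 9–2.
Selby vs Kelston: Selby, 9–2.
Selby vs Norbury: Selby is ranked higher on 1+2+5 = 8 ballots, Norbury on 3. Selby wins 8–3.
Dunmore vs Kelston: Kelston wins 10–1.
Dunmore vs Norbury: Norbury wins 8–3.
Kelston vs Norbury: 1+2 = 3 for Kelston, 8 for Norbury — Norbury by 8–3.
Only Dunmore has no wins; Dunmore is the Condorcet loser.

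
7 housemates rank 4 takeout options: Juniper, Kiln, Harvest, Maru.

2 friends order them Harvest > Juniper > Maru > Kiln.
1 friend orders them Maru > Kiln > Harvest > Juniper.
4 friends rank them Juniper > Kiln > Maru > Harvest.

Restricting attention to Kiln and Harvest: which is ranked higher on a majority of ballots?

Kiln

Ballots ranking Kiln above Harvest: 1 + 4 = 5.
Ballots ranking Harvest above Kiln: 7 − 5 = 2.
Kiln wins the head-to-head 5–2.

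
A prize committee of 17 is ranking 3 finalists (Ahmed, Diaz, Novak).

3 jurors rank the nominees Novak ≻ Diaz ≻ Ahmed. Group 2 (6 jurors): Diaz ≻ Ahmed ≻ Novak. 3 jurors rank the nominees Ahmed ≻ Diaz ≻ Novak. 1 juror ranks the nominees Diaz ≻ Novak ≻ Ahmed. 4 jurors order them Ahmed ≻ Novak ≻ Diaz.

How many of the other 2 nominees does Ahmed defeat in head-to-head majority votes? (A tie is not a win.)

Ahmed against each rival (17 jurors):
Ahmed–Diaz: Diaz 10–7.
Ahmed–Novak: Ahmed 13–4.
Ahmed beats Novak; loses to Diaz — 1 pairwise win.

1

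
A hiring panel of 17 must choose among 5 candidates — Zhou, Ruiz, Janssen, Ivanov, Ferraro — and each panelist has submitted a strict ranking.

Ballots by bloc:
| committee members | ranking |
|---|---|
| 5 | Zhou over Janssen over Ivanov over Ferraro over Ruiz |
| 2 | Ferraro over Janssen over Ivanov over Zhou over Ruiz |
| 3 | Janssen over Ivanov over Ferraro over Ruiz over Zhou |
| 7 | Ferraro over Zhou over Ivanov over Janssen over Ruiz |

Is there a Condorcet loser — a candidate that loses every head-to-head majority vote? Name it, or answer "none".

Pairwise majorities:
Zhou vs Ruiz: Zhou, 14–3.
Zhou vs Janssen: Zhou preferred on 5+7 = 12 ballots; Zhou wins 12–5.
Zhou vs Ivanov: Zhou wins 12–5.
Zhou vs Ferraro: Ferraro wins 12–5.
Ruiz vs Janssen: Ruiz preferred on 0 ballots; Janssen wins 17–0.
Ruiz vs Ivanov: 0 to 17, Ivanov.
Ruiz vs Ferraro: 0 for Ruiz, 17 for Ferraro — Ferraro by 17–0.
Janssen vs Ivanov: 5+2+3 = 10 for Janssen, 7 for Ivanov — Janssen by 10–7.
Janssen vs Ferraro: 8 to 9, Ferraro.
Ivanov vs Ferraro: Ferraro wins 9–8.
Only Ruiz has no wins; Ruiz is the Condorcet loser.

Ruiz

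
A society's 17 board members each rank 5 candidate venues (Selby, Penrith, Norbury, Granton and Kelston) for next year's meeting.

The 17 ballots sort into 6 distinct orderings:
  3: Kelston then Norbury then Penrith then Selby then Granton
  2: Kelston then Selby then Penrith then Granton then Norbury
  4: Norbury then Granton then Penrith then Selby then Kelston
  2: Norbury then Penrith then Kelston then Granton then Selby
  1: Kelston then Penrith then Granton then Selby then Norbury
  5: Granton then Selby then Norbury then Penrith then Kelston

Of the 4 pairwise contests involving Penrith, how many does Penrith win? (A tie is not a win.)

2

Penrith against each rival (17 organisers):
Penrith vs Selby: 10 to 7, Penrith.
Penrith vs Norbury: Norbury, 14–3.
Penrith vs Granton: Granton wins 9–8.
Penrith vs Kelston: Penrith wins 11–6.
Penrith beats Selby, Kelston; loses to Norbury, Granton — 2 pairwise wins.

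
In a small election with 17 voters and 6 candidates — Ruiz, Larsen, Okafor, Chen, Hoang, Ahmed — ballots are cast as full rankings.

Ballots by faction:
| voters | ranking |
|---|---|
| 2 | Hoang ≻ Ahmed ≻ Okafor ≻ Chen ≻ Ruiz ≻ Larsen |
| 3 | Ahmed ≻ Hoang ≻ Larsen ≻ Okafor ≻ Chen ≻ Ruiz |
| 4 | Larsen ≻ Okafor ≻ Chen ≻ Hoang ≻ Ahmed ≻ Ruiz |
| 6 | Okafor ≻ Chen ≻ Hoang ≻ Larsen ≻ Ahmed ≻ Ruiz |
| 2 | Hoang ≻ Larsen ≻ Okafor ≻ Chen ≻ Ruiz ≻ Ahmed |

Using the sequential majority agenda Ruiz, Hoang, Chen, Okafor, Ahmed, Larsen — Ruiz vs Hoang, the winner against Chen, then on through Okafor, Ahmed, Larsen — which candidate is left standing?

Larsen

Round 1: Ruiz vs Hoang — 0–17, Hoang advances.
Round 2: Hoang vs Chen — 7–10, Chen advances.
Round 3: Chen vs Okafor — 0–17, Okafor advances.
Round 4: Okafor vs Ahmed — 12–5, Okafor advances.
Round 5: Okafor vs Larsen — 8–9, Larsen advances.
The agenda winner is Larsen.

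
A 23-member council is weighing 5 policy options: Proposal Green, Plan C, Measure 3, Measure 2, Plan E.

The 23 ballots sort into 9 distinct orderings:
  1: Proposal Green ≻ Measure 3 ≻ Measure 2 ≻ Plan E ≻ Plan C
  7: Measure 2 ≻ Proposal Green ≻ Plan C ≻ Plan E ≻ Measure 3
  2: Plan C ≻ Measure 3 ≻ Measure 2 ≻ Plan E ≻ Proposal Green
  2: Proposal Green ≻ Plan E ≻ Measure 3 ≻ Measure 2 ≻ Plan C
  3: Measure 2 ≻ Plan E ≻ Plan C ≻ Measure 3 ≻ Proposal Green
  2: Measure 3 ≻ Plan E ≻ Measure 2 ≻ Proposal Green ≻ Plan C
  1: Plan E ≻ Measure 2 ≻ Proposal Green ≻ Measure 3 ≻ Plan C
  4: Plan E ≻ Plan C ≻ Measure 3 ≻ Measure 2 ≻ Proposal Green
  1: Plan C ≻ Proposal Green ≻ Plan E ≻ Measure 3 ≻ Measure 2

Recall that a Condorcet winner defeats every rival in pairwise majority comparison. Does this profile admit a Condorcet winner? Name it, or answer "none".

none

Check each pair by majority over 23 ballots:
Proposal Green vs Plan C: Proposal Green preferred on 1+7+2+2+1 = 13 ballots; Proposal Green wins 13–10.
Proposal Green vs Measure 3: Proposal Green preferred on 1+7+2+1+1 = 12 ballots; Proposal Green wins 12–11.
Proposal Green vs Measure 2: Measure 2 wins 19–4.
Proposal Green–Plan E: Plan E 12–11.
Plan C–Measure 3: Plan C 17–6.
Plan C vs Measure 2: Measure 2, 16–7.
Plan C vs Plan E: Plan E wins 13–10.
Measure 3 vs Measure 2: Measure 3, 12–11.
Measure 3 vs Plan E: 5 to 18, Plan E.
Measure 2 vs Plan E: 13 to 10, Measure 2.
No option is unbeaten: Proposal Green loses to Measure 2; Plan C loses to Proposal Green; Measure 3 loses to Proposal Green; Measure 2 loses to Measure 3; Plan E loses to Measure 2. In particular Proposal Green beats Measure 3 beats Measure 2 beats Proposal Green is a majority cycle — no Condorcet winner exists.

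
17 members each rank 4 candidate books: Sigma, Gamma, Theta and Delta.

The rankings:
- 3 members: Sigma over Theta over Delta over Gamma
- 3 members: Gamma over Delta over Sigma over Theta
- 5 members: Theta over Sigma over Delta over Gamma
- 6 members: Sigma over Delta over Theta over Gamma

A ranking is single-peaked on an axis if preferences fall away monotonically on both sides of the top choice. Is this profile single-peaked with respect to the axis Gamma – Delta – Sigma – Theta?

yes

Axis positions: Gamma=1, Delta=2, Sigma=3, Theta=4.
Type 1 (peak Sigma at position 3): ranking walks positions 3-4-2-1, expanding outward from the peak — single-peaked.
Type 2 (peak Gamma at position 1): ranking walks positions 1-2-3-4, expanding outward from the peak — single-peaked.
Type 3 (peak Theta at position 4): ranking walks positions 4-3-2-1, expanding outward from the peak — single-peaked.
Type 4 (peak Sigma at position 3): ranking walks positions 3-2-4-1, expanding outward from the peak — single-peaked.
Every ranking is single-peaked on this axis.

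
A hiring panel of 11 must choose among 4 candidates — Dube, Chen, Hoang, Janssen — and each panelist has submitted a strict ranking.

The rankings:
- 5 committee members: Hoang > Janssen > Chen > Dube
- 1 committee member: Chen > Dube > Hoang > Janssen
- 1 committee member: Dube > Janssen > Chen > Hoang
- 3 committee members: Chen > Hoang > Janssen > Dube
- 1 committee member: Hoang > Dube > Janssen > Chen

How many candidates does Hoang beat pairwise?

Hoang against each rival (11 committee members):
Hoang vs Dube: Hoang, 9–2.
Hoang vs Chen: 6 to 5, Hoang.
Hoang–Janssen: Hoang 10–1.
Hoang beats Dube, Chen, Janssen — 3 pairwise wins.

3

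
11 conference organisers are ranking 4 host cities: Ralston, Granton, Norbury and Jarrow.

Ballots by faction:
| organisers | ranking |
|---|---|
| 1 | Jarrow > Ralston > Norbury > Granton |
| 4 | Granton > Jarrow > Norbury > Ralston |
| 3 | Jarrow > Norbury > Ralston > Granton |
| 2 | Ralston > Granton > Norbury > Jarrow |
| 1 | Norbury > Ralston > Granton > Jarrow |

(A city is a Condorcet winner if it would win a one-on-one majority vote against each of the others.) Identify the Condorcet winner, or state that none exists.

none

Head-to-head results (11 organisers):
Ralston vs Granton: 1+3+2+1 = 7 for Ralston, 4 for Granton — Ralston by 7–4.
Ralston vs Norbury: Ralston preferred on 1+2 = 3 ballots; Norbury wins 8–3.
Ralston vs Jarrow: 3 to 8, Jarrow.
Granton vs Norbury: 4+2 = 6 for Granton, 5 for Norbury — Granton by 6–5.
Granton vs Jarrow: Granton preferred on 4+2+1 = 7 ballots; Granton wins 7–4.
Norbury vs Jarrow: 2+1 = 3 for Norbury, 8 for Jarrow — Jarrow by 8–3.
Every city loses at least once (Ralston loses to Norbury; Granton loses to Ralston; Norbury loses to Granton; Jarrow loses to Granton). The majority relation contains the cycle Ralston → Granton → Norbury → Ralston, so there is no Condorcet winner.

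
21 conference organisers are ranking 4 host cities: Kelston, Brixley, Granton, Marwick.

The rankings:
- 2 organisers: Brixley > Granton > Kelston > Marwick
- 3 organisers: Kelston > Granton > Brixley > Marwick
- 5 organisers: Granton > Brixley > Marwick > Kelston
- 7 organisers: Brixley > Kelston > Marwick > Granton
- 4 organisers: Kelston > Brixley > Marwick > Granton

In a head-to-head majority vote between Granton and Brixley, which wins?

Ballots ranking Granton above Brixley: 3 + 5 = 8.
Ballots ranking Brixley above Granton: 21 − 8 = 13.
Brixley wins the head-to-head 13–8.

Brixley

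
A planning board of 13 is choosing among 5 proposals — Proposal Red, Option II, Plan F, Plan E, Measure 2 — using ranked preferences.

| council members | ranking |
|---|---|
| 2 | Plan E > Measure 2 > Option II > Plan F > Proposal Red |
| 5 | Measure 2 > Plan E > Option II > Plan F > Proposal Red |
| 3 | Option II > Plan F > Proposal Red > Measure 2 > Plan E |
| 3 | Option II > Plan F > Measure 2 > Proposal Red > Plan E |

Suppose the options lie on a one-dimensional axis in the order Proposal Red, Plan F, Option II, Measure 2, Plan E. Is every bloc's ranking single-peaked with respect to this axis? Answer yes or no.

Axis positions: Proposal Red=1, Plan F=2, Option II=3, Measure 2=4, Plan E=5.
Bloc 1 (peak Plan E at position 5): ranking walks positions 5-4-3-2-1, expanding outward from the peak — single-peaked.
Bloc 2 (peak Measure 2 at position 4): ranking walks positions 4-5-3-2-1, expanding outward from the peak — single-peaked.
Bloc 3 (peak Option II at position 3): ranking walks positions 3-2-1-4-5, expanding outward from the peak — single-peaked.
Bloc 4 (peak Option II at position 3): ranking walks positions 3-2-4-1-5, expanding outward from the peak — single-peaked.
Every ranking is single-peaked on this axis.

yes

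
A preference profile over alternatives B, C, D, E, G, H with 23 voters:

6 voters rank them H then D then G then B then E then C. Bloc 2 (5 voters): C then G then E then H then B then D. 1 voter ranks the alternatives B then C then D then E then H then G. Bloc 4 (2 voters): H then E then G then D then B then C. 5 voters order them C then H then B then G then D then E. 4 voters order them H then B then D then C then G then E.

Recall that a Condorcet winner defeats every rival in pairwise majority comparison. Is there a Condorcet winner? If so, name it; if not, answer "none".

H

Check each pair by majority over 23 ballots:
B vs C: B is ranked higher on 6+1+2+4 = 13 ballots, C on 10. B wins 13–10.
B–D: B 15–8.
B vs E: B is ranked higher on 6+1+5+4 = 16 ballots, E on 7. B wins 16–7.
B–G: G 13–10.
B vs H: H, 22–1.
C vs D: D wins 12–11.
C vs E: C preferred on 5+1+5+4 = 15 ballots; C wins 15–8.
C vs G: C preferred on 5+1+5+4 = 15 ballots; C wins 15–8.
C vs H: 11 to 12, H.
D vs E: D is ranked higher on 6+1+5+4 = 16 ballots, E on 7. D wins 16–7.
D vs G: 6+1+4 = 11 for D, 12 for G — G by 12–11.
D vs H: D preferred on 1 ballot; H wins 22–1.
E vs G: 3 to 20, G.
E vs H: E preferred on 5+1 = 6 ballots; H wins 17–6.
G vs H: 5 to 18, H.
H defeats every rival head-to-head and is the Condorcet winner.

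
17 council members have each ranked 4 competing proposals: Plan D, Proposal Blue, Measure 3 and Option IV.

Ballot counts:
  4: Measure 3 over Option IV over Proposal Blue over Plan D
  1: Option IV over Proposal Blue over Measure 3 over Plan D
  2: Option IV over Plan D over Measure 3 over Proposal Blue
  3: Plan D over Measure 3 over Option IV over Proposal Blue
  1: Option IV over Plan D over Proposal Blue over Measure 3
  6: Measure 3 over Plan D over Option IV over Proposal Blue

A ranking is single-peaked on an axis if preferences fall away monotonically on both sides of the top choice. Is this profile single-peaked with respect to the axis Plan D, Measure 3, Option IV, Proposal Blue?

Axis positions: Plan D=1, Measure 3=2, Option IV=3, Proposal Blue=4.
Ballot type 1 (peak Measure 3 at position 2): ranking walks positions 2-3-4-1, expanding outward from the peak — single-peaked.
Ballot type 2 (peak Option IV at position 3): ranking walks positions 3-4-2-1, expanding outward from the peak — single-peaked.
Ballot type 3: ranking walks positions 3-1-2-4; Plan D is ranked above Measure 3 even though Measure 3 lies between Plan D and the peak Option IV on the axis — preferences dip and rise again. Not single-peaked.
Ballot type 4 (peak Plan D at position 1): ranking walks positions 1-2-3-4, expanding outward from the peak — single-peaked.
Ballot type 5: ranking walks positions 3-1-4-2; Plan D is ranked above Measure 3 even though Measure 3 lies between Plan D and the peak Option IV on the axis — preferences dip and rise again. Not single-peaked.
Ballot type 6 (peak Measure 3 at position 2): ranking walks positions 2-1-3-4, expanding outward from the peak — single-peaked.
Ballot type 3 violates single-peakedness, so the profile is not single-peaked on this axis.

no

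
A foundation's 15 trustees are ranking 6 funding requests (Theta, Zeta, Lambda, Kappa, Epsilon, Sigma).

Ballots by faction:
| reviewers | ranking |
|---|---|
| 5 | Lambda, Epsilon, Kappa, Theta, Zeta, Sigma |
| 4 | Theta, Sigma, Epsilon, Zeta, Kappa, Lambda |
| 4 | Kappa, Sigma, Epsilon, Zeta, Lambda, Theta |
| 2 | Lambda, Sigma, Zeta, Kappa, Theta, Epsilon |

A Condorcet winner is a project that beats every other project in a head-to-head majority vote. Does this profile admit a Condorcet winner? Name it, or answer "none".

none

Pairwise majorities:
Theta vs Zeta: 9 to 6, Theta.
Theta vs Lambda: Theta preferred on 4 ballots; Lambda wins 11–4.
Theta vs Kappa: Theta is ranked higher on 4 ballots, Kappa on 11. Kappa wins 11–4.
Theta vs Epsilon: Theta is ranked higher on 4+2 = 6 ballots, Epsilon on 9. Epsilon wins 9–6.
Theta vs Sigma: Theta is ranked higher on 5+4 = 9 ballots, Sigma on 6. Theta wins 9–6.
Zeta vs Lambda: 4+4 = 8 for Zeta, 7 for Lambda — Zeta by 8–7.
Zeta vs Kappa: 6 to 9, Kappa.
Zeta vs Epsilon: Zeta is ranked higher on 2 ballots, Epsilon on 13. Epsilon wins 13–2.
Zeta vs Sigma: Zeta is ranked higher on 5 ballots, Sigma on 10. Sigma wins 10–5.
Lambda vs Kappa: 7 to 8, Kappa.
Lambda vs Epsilon: 5+2 = 7 for Lambda, 8 for Epsilon — Epsilon by 8–7.
Lambda vs Sigma: 5+2 = 7 for Lambda, 8 for Sigma — Sigma by 8–7.
Kappa vs Epsilon: Kappa preferred on 4+2 = 6 ballots; Epsilon wins 9–6.
Kappa vs Sigma: 5+4 = 9 for Kappa, 6 for Sigma — Kappa by 9–6.
Epsilon vs Sigma: 5 for Epsilon, 10 for Sigma — Sigma by 10–5.
Every project loses at least once (Theta loses to Lambda; Zeta loses to Theta; Lambda loses to Zeta; Kappa loses to Epsilon; Epsilon loses to Sigma; Sigma loses to Theta). The majority relation contains the cycle Theta → Zeta → Lambda → Theta, so there is no Condorcet winner.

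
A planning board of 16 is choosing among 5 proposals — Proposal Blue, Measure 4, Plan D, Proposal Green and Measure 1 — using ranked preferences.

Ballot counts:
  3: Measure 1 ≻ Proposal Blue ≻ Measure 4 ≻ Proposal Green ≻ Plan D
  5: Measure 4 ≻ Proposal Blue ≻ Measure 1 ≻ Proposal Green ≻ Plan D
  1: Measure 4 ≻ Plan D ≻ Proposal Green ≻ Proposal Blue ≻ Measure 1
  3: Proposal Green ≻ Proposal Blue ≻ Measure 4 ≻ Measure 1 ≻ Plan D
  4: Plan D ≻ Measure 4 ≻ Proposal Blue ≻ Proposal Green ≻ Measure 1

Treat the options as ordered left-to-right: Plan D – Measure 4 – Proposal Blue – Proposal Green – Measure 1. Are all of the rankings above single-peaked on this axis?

Axis positions: Plan D=1, Measure 4=2, Proposal Blue=3, Proposal Green=4, Measure 1=5.
Bloc 1: ranking walks positions 5-3-2-4-1; Proposal Blue is ranked above Proposal Green even though Proposal Green lies between Proposal Blue and the peak Measure 1 on the axis — preferences dip and rise again. Not single-peaked.
Bloc 2: ranking walks positions 2-3-5-4-1; Measure 1 is ranked above Proposal Green even though Proposal Green lies between Measure 1 and the peak Measure 4 on the axis — preferences dip and rise again. Not single-peaked.
Bloc 3: ranking walks positions 2-1-4-3-5; Proposal Green is ranked above Proposal Blue even though Proposal Blue lies between Proposal Green and the peak Measure 4 on the axis — preferences dip and rise again. Not single-peaked.
Bloc 4 (peak Proposal Green at position 4): ranking walks positions 4-3-2-5-1, expanding outward from the peak — single-peaked.
Bloc 5 (peak Plan D at position 1): ranking walks positions 1-2-3-4-5, expanding outward from the peak — single-peaked.
Bloc 1 violates single-peakedness, so the profile is not single-peaked on this axis.

no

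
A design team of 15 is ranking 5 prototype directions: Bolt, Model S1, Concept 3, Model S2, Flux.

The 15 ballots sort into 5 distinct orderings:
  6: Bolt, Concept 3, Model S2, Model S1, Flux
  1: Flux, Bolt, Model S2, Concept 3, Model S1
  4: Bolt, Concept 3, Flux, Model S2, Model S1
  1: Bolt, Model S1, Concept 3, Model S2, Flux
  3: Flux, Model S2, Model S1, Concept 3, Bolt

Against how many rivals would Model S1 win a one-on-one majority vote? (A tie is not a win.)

0

Model S1 against each rival (15 engineers):
Model S1 vs Bolt: Model S1 is ranked higher on 3 ballots, Bolt on 12. Bolt wins 12–3.
Model S1 vs Concept 3: 1+3 = 4 for Model S1, 11 for Concept 3 — Concept 3 by 11–4.
Model S1 vs Model S2: Model S1 preferred on 1 ballot; Model S2 wins 14–1.
Model S1 vs Flux: Model S1 preferred on 6+1 = 7 ballots; Flux wins 8–7.
Model S1 beats no one; loses to Bolt, Concept 3, Model S2, Flux — 0 pairwise wins.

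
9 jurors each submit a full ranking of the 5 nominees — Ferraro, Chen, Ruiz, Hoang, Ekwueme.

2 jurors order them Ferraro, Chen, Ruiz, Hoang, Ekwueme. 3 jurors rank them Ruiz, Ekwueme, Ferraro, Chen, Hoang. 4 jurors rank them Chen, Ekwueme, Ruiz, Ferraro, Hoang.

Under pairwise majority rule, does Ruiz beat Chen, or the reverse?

Chen

Ballots ranking Ruiz above Chen: 3.
Ballots ranking Chen above Ruiz: 9 − 3 = 6.
Chen wins the head-to-head 6–3.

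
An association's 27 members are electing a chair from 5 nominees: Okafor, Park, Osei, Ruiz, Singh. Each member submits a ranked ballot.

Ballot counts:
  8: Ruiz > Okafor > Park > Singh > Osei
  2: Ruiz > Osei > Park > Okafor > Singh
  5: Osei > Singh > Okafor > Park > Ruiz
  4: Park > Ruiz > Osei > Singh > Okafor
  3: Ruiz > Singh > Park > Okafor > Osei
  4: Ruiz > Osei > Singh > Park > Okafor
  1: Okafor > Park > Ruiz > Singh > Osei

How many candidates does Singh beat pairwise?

1

Singh against each rival (27 voters):
Singh vs Okafor: Singh wins 16–11.
Singh vs Park: Singh preferred on 5+3+4 = 12 ballots; Park wins 15–12.
Singh vs Osei: Osei, 15–12.
Singh vs Ruiz: Ruiz wins 22–5.
Singh beats Okafor; loses to Park, Osei, Ruiz — 1 pairwise win.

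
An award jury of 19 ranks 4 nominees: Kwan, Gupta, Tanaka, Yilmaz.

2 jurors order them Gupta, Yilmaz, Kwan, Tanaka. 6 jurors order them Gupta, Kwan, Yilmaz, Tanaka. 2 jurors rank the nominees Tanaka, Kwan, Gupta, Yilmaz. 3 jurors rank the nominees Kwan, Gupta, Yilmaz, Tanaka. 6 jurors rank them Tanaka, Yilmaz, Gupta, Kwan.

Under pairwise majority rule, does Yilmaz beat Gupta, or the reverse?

Gupta

Ballots ranking Yilmaz above Gupta: 6.
Ballots ranking Gupta above Yilmaz: 19 − 6 = 13.
Gupta wins the head-to-head 13–6.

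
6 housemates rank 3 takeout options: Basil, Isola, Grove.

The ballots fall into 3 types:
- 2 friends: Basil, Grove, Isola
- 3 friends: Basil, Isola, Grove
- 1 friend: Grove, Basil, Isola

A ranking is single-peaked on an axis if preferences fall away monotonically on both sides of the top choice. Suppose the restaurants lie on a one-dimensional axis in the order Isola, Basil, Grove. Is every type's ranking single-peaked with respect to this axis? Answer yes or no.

yes

Axis positions: Isola=1, Basil=2, Grove=3.
Type 1 (peak Basil at position 2): ranking walks positions 2-3-1, expanding outward from the peak — single-peaked.
Type 2 (peak Basil at position 2): ranking walks positions 2-1-3, expanding outward from the peak — single-peaked.
Type 3 (peak Grove at position 3): ranking walks positions 3-2-1, expanding outward from the peak — single-peaked.
Every ranking is single-peaked on this axis.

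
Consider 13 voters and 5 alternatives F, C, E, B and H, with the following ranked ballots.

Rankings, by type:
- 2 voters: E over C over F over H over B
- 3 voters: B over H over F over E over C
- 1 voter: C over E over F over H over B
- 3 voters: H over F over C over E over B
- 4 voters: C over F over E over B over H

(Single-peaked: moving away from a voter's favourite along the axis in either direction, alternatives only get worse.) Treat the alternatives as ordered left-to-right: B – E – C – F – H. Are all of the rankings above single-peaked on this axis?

Axis positions: B=1, E=2, C=3, F=4, H=5.
Type 1 (peak E at position 2): ranking walks positions 2-3-4-5-1, expanding outward from the peak — single-peaked.
Type 2: ranking walks positions 1-5-4-2-3; H is ranked above E even though E lies between H and the peak B on the axis — preferences dip and rise again. Not single-peaked.
Type 3 (peak C at position 3): ranking walks positions 3-2-4-5-1, expanding outward from the peak — single-peaked.
Type 4 (peak H at position 5): ranking walks positions 5-4-3-2-1, expanding outward from the peak — single-peaked.
Type 5 (peak C at position 3): ranking walks positions 3-4-2-1-5, expanding outward from the peak — single-peaked.
Type 2 violates single-peakedness, so the profile is not single-peaked on this axis.

no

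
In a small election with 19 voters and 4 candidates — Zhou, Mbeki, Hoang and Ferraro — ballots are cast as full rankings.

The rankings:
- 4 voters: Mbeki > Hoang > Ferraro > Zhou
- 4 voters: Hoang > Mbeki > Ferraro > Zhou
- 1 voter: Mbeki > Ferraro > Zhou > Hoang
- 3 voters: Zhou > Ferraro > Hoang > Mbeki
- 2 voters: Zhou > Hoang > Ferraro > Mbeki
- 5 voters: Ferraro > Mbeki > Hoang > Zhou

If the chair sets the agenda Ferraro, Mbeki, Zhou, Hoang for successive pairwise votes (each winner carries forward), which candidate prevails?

Round 1: Ferraro vs Mbeki — 10–9, Ferraro advances.
Round 2: Ferraro vs Zhou — 14–5, Ferraro advances.
Round 3: Ferraro vs Hoang — 9–10, Hoang advances.
Hoang survives the agenda.

Hoang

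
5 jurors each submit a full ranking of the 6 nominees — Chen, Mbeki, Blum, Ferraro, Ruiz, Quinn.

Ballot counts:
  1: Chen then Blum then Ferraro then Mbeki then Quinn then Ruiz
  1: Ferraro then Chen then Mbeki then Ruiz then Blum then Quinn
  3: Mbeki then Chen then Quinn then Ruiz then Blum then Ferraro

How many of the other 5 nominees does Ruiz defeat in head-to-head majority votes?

2

Ruiz against each rival (5 jurors):
Ruiz vs Chen: Ruiz is ranked higher on 0 ballots, Chen on 5. Chen wins 5–0.
Ruiz vs Mbeki: Mbeki, 5–0.
Ruiz vs Blum: Ruiz wins 4–1.
Ruiz vs Ferraro: Ruiz, 3–2.
Ruiz–Quinn: Quinn 4–1.
Ruiz beats Blum, Ferraro; loses to Chen, Mbeki, Quinn — 2 pairwise wins.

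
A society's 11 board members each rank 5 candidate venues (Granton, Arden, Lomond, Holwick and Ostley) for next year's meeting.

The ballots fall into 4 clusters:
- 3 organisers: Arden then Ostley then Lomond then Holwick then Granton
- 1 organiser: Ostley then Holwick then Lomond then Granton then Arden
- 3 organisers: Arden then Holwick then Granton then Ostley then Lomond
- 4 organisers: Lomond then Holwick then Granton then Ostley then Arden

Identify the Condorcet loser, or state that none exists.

Pairwise majorities:
Granton vs Arden: Arden, 6–5.
Granton vs Lomond: Lomond wins 8–3.
Granton vs Holwick: 0 for Granton, 11 for Holwick — Holwick by 11–0.
Granton vs Ostley: 3+4 = 7 for Granton, 4 for Ostley — Granton by 7–4.
Arden vs Lomond: Arden preferred on 3+3 = 6 ballots; Arden wins 6–5.
Arden–Holwick: Arden 6–5.
Arden vs Ostley: Arden, 6–5.
Lomond vs Holwick: 3+4 = 7 for Lomond, 4 for Holwick — Lomond by 7–4.
Lomond–Ostley: Ostley 7–4.
Holwick–Ostley: Holwick 7–4.
No city is winless: Granton beats Ostley; Arden beats Granton; Lomond beats Granton; Holwick beats Granton; Ostley beats Lomond. There is no Condorcet loser.

none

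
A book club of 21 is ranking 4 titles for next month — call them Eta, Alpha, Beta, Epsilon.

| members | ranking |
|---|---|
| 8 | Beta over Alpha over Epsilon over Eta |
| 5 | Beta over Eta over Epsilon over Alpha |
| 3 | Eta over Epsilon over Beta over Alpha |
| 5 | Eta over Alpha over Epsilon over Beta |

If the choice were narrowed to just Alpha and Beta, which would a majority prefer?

Beta

Ballots ranking Alpha above Beta: 5.
Ballots ranking Beta above Alpha: 21 − 5 = 16.
Beta wins the head-to-head 16–5.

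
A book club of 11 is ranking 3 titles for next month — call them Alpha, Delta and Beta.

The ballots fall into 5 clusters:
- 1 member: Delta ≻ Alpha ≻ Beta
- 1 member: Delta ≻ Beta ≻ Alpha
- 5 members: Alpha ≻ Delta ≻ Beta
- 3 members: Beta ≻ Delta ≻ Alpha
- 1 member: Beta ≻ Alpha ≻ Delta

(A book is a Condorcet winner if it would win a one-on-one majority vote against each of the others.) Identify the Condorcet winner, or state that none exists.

Pairwise majorities:
Alpha vs Delta: Alpha, 6–5.
Alpha vs Beta: Alpha, 6–5.
Delta–Beta: Delta 7–4.
Alpha beats each of Delta, Beta — Alpha is the Condorcet winner.

Alpha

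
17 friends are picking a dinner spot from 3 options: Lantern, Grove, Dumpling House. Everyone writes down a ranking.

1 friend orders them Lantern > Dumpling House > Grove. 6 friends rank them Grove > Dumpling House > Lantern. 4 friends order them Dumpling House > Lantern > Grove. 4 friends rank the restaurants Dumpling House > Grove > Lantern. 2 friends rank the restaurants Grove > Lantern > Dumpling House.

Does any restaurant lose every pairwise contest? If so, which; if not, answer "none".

Lantern

Pairwise majorities:
Lantern vs Grove: Lantern is ranked higher on 1+4 = 5 ballots, Grove on 12. Grove wins 12–5.
Lantern vs Dumpling House: Lantern is ranked higher on 1+2 = 3 ballots, Dumpling House on 14. Dumpling House wins 14–3.
Grove vs Dumpling House: 8 to 9, Dumpling House.
Lantern is beaten in every head-to-head and is the Condorcet loser.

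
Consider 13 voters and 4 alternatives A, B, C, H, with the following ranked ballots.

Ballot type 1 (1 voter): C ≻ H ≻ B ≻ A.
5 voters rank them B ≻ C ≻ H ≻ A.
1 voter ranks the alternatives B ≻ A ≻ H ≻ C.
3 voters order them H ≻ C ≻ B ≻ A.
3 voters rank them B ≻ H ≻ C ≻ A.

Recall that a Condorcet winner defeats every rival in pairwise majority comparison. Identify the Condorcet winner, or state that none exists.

Check each pair by majority over 13 ballots:
A vs B: B wins 13–0.
A vs C: C, 12–1.
A vs H: H wins 12–1.
B vs C: B, 9–4.
B vs H: B, 9–4.
C vs H: H, 7–6.
B beats each of A, C, H — B is the Condorcet winner.

B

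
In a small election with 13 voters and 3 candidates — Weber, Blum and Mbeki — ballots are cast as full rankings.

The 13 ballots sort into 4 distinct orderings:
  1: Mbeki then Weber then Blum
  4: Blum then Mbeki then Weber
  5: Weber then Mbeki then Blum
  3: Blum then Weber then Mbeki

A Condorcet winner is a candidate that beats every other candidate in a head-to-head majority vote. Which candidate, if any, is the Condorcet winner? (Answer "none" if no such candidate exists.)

Check each pair by majority over 13 ballots:
Weber vs Blum: Weber preferred on 1+5 = 6 ballots; Blum wins 7–6.
Weber vs Mbeki: 5+3 = 8 for Weber, 5 for Mbeki — Weber by 8–5.
Blum vs Mbeki: Blum is ranked higher on 4+3 = 7 ballots, Mbeki on 6. Blum wins 7–6.
Blum wins every pairwise contest, so Blum is the Condorcet winner.

Blum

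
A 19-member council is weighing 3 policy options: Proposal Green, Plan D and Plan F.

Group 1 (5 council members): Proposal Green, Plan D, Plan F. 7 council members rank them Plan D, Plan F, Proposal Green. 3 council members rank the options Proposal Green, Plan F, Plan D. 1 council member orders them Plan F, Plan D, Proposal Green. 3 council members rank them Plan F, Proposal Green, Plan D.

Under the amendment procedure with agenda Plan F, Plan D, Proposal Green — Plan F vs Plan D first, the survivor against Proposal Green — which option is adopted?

Round 1: Plan F vs Plan D — 7–12, Plan D advances.
Round 2: Plan D vs Proposal Green — 8–11, Proposal Green advances.
The agenda winner is Proposal Green.

Proposal Green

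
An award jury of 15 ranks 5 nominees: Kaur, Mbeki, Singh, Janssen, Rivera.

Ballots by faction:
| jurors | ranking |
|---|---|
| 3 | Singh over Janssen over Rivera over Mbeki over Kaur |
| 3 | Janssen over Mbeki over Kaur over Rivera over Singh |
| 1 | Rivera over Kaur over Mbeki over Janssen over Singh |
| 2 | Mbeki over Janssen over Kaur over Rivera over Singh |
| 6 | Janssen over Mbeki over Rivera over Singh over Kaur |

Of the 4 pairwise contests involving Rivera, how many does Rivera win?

Rivera against each rival (15 jurors):
Rivera vs Kaur: 10 to 5, Rivera.
Rivera–Mbeki: Mbeki 11–4.
Rivera vs Singh: Rivera, 12–3.
Rivera vs Janssen: Rivera is ranked higher on 1 ballot, Janssen on 14. Janssen wins 14–1.
Rivera beats Kaur, Singh; loses to Mbeki, Janssen — 2 pairwise wins.

2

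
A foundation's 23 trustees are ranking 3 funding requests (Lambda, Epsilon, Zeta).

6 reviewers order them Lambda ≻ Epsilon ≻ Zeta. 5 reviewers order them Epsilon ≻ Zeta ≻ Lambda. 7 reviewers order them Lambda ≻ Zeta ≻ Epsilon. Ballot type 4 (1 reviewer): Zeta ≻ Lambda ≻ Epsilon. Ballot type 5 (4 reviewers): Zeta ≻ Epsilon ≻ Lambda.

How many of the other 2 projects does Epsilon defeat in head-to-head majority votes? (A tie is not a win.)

Epsilon against each rival (23 reviewers):
Epsilon vs Lambda: Epsilon is ranked higher on 5+4 = 9 ballots, Lambda on 14. Lambda wins 14–9.
Epsilon vs Zeta: Zeta wins 12–11.
Epsilon beats no one; loses to Lambda, Zeta — 0 pairwise wins.

0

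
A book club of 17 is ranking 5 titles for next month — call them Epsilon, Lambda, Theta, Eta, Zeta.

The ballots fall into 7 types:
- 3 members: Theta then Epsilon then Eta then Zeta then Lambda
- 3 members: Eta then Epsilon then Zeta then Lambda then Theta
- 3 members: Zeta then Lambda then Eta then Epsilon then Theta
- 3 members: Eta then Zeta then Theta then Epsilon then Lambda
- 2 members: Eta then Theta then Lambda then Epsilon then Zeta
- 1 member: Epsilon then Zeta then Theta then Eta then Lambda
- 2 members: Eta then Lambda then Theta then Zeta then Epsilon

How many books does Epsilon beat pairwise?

Epsilon against each rival (17 members):
Epsilon vs Lambda: Epsilon wins 10–7.
Epsilon vs Theta: Theta wins 10–7.
Epsilon vs Eta: 4 to 13, Eta.
Epsilon vs Zeta: Epsilon is ranked higher on 3+3+2+1 = 9 ballots, Zeta on 8. Epsilon wins 9–8.
Epsilon beats Lambda, Zeta; loses to Theta, Eta — 2 pairwise wins.

2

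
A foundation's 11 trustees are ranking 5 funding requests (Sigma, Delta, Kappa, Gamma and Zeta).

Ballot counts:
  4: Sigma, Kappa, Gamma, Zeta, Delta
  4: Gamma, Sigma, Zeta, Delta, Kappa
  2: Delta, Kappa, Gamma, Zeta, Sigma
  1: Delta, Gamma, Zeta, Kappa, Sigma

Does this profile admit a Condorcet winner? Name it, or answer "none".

Pairwise majorities:
Sigma–Delta: Sigma 8–3.
Sigma vs Kappa: 4+4 = 8 for Sigma, 3 for Kappa — Sigma by 8–3.
Sigma vs Gamma: 4 to 7, Gamma.
Sigma vs Zeta: Sigma, 8–3.
Delta vs Kappa: Delta wins 7–4.
Delta vs Gamma: Gamma wins 8–3.
Delta vs Zeta: 3 to 8, Zeta.
Kappa vs Gamma: Kappa, 6–5.
Kappa–Zeta: Kappa 6–5.
Gamma vs Zeta: 4+4+2+1 = 11 for Gamma, 0 for Zeta — Gamma by 11–0.
No project is unbeaten: Sigma loses to Gamma; Delta loses to Sigma; Kappa loses to Sigma; Gamma loses to Kappa; Zeta loses to Sigma. In particular Sigma → Kappa → Gamma → Sigma is a majority cycle — no Condorcet winner exists.

none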